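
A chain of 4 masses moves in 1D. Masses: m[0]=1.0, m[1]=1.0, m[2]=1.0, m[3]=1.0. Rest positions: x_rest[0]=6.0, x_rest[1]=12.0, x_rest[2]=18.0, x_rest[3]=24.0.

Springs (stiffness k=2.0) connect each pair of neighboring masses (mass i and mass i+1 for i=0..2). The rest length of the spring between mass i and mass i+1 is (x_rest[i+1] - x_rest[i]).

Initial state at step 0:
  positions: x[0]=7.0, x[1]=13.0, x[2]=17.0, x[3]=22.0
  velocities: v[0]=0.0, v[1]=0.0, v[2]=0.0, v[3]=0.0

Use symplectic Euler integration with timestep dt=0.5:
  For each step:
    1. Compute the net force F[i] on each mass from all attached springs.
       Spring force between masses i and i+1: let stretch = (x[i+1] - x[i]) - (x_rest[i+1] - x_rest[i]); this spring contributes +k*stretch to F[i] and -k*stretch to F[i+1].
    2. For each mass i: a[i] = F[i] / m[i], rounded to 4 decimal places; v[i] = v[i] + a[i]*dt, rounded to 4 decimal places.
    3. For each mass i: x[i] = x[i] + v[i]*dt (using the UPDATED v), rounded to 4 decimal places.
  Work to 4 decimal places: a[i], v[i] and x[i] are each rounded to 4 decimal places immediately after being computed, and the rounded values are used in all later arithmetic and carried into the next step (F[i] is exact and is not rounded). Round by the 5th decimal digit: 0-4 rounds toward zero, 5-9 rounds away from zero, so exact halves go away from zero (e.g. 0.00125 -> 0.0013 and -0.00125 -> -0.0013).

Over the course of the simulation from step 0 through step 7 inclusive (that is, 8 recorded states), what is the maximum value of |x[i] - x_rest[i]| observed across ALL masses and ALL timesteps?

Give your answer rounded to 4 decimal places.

Answer: 2.1875

Derivation:
Step 0: x=[7.0000 13.0000 17.0000 22.0000] v=[0.0000 0.0000 0.0000 0.0000]
Step 1: x=[7.0000 12.0000 17.5000 22.5000] v=[0.0000 -2.0000 1.0000 1.0000]
Step 2: x=[6.5000 11.2500 17.7500 23.5000] v=[-1.0000 -1.5000 0.5000 2.0000]
Step 3: x=[5.3750 11.3750 17.6250 24.6250] v=[-2.2500 0.2500 -0.2500 2.2500]
Step 4: x=[4.2500 11.6250 17.8750 25.2500] v=[-2.2500 0.5000 0.5000 1.2500]
Step 5: x=[3.8125 11.3125 18.6875 25.1875] v=[-0.8750 -0.6250 1.6250 -0.1250]
Step 6: x=[4.1250 10.9375 19.0625 24.8750] v=[0.6250 -0.7500 0.7500 -0.6250]
Step 7: x=[4.8438 11.2188 18.2813 24.6563] v=[1.4375 0.5625 -1.5625 -0.4375]
Max displacement = 2.1875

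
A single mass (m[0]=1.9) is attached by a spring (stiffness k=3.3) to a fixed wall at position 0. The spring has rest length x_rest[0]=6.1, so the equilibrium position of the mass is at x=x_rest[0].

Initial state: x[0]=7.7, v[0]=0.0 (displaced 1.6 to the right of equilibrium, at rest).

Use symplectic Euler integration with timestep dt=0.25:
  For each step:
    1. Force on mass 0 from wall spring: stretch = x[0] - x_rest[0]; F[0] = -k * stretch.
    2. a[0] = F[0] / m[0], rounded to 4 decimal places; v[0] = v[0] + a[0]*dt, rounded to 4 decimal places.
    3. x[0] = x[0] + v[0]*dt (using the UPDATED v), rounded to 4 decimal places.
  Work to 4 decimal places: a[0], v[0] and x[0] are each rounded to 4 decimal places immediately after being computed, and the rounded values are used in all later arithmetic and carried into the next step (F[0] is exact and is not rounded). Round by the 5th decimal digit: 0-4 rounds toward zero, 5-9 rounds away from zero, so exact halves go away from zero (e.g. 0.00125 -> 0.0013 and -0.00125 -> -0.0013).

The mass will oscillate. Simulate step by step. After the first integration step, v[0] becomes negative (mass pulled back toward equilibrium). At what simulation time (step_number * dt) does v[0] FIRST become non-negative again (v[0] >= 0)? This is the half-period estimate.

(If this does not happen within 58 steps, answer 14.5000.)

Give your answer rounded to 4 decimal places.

Answer: 2.5000

Derivation:
Step 0: x=[7.7000] v=[0.0000]
Step 1: x=[7.5263] v=[-0.6947]
Step 2: x=[7.1978] v=[-1.3140]
Step 3: x=[6.7501] v=[-1.7907]
Step 4: x=[6.2319] v=[-2.0730]
Step 5: x=[5.6993] v=[-2.1303]
Step 6: x=[5.2102] v=[-1.9563]
Step 7: x=[4.8177] v=[-1.5700]
Step 8: x=[4.5644] v=[-1.0132]
Step 9: x=[4.4778] v=[-0.3464]
Step 10: x=[4.5673] v=[0.3580]
First v>=0 after going negative at step 10, time=2.5000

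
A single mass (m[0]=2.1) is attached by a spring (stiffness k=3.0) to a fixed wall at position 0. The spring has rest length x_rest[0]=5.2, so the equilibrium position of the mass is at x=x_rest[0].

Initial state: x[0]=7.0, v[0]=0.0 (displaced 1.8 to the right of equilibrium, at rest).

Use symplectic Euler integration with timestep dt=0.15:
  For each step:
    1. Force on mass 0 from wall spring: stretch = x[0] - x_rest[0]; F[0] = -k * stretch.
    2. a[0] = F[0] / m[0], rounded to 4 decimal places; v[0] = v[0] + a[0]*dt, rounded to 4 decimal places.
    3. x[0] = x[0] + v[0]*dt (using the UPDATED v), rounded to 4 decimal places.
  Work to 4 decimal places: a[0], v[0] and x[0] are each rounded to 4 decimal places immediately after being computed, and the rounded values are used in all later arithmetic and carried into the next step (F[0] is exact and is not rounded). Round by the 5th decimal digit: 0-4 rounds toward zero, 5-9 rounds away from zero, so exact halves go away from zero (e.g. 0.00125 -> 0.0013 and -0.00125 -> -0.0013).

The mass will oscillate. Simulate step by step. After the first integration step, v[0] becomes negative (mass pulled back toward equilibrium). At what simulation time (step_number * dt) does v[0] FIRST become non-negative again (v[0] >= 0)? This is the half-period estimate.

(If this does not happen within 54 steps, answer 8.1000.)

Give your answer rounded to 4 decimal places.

Answer: 2.7000

Derivation:
Step 0: x=[7.0000] v=[0.0000]
Step 1: x=[6.9421] v=[-0.3857]
Step 2: x=[6.8283] v=[-0.7590]
Step 3: x=[6.6621] v=[-1.1079]
Step 4: x=[6.4489] v=[-1.4212]
Step 5: x=[6.1956] v=[-1.6888]
Step 6: x=[5.9103] v=[-1.9021]
Step 7: x=[5.6022] v=[-2.0543]
Step 8: x=[5.2811] v=[-2.1405]
Step 9: x=[4.9574] v=[-2.1579]
Step 10: x=[4.6415] v=[-2.1059]
Step 11: x=[4.3436] v=[-1.9862]
Step 12: x=[4.0732] v=[-1.8027]
Step 13: x=[3.8390] v=[-1.5612]
Step 14: x=[3.6486] v=[-1.2696]
Step 15: x=[3.5080] v=[-0.9372]
Step 16: x=[3.4218] v=[-0.5746]
Step 17: x=[3.3928] v=[-0.1936]
Step 18: x=[3.4219] v=[0.1937]
First v>=0 after going negative at step 18, time=2.7000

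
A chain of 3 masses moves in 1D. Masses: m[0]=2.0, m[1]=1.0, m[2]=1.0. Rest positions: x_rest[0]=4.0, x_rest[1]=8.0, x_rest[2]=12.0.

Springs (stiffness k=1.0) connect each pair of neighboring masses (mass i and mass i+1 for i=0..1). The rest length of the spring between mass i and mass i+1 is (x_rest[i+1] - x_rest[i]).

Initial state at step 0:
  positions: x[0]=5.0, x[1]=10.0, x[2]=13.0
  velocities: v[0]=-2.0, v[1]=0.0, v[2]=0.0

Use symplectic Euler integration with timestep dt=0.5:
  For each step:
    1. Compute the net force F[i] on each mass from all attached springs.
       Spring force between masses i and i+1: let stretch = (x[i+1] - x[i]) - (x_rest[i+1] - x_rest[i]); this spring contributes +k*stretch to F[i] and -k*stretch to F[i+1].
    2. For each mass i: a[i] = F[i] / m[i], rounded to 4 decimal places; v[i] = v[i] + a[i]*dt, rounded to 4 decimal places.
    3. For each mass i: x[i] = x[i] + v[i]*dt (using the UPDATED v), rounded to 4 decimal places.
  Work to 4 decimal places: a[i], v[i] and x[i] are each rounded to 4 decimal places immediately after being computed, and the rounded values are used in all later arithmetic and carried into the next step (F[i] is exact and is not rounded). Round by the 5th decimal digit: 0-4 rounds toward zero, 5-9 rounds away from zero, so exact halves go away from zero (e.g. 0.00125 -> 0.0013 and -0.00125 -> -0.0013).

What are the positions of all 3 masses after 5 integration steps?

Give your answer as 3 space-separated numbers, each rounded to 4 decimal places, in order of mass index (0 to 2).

Step 0: x=[5.0000 10.0000 13.0000] v=[-2.0000 0.0000 0.0000]
Step 1: x=[4.1250 9.5000 13.2500] v=[-1.7500 -1.0000 0.5000]
Step 2: x=[3.4219 8.5938 13.5625] v=[-1.4063 -1.8125 0.6250]
Step 3: x=[2.8653 7.6368 13.6329] v=[-1.1133 -1.9141 0.1407]
Step 4: x=[2.4051 6.9859 13.2042] v=[-0.9204 -1.3018 -0.8574]
Step 5: x=[2.0175 6.7444 12.2209] v=[-0.7752 -0.4831 -1.9666]

Answer: 2.0175 6.7444 12.2209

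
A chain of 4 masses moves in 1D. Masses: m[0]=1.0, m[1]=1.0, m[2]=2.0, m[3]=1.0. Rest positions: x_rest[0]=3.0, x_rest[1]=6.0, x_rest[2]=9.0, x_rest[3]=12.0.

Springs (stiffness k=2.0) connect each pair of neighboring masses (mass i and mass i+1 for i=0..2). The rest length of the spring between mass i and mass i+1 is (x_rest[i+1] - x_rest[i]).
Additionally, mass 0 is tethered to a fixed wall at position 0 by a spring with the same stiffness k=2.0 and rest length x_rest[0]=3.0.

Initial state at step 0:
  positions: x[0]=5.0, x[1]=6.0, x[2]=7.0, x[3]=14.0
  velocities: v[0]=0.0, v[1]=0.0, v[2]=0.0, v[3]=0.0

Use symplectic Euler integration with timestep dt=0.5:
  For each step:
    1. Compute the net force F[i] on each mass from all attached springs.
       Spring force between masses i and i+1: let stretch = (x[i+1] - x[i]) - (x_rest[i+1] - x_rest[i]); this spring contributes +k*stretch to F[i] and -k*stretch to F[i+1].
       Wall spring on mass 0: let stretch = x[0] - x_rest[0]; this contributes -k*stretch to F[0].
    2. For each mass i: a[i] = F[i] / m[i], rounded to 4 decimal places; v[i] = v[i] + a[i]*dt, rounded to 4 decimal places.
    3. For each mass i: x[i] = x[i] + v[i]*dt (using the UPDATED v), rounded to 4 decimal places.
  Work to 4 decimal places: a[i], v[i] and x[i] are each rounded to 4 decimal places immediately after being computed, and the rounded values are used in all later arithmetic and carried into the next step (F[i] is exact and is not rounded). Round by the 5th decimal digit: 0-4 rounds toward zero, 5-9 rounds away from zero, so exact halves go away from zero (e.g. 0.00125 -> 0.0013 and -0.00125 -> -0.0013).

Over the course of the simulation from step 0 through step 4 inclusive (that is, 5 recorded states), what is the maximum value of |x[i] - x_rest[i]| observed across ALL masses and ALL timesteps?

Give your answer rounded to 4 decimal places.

Answer: 2.7500

Derivation:
Step 0: x=[5.0000 6.0000 7.0000 14.0000] v=[0.0000 0.0000 0.0000 0.0000]
Step 1: x=[3.0000 6.0000 8.5000 12.0000] v=[-4.0000 0.0000 3.0000 -4.0000]
Step 2: x=[1.0000 5.7500 10.2500 9.7500] v=[-4.0000 -0.5000 3.5000 -4.5000]
Step 3: x=[0.8750 5.3750 10.7500 9.2500] v=[-0.2500 -0.7500 1.0000 -1.0000]
Step 4: x=[2.5625 5.4375 9.5313 11.0000] v=[3.3750 0.1250 -2.4375 3.5000]
Max displacement = 2.7500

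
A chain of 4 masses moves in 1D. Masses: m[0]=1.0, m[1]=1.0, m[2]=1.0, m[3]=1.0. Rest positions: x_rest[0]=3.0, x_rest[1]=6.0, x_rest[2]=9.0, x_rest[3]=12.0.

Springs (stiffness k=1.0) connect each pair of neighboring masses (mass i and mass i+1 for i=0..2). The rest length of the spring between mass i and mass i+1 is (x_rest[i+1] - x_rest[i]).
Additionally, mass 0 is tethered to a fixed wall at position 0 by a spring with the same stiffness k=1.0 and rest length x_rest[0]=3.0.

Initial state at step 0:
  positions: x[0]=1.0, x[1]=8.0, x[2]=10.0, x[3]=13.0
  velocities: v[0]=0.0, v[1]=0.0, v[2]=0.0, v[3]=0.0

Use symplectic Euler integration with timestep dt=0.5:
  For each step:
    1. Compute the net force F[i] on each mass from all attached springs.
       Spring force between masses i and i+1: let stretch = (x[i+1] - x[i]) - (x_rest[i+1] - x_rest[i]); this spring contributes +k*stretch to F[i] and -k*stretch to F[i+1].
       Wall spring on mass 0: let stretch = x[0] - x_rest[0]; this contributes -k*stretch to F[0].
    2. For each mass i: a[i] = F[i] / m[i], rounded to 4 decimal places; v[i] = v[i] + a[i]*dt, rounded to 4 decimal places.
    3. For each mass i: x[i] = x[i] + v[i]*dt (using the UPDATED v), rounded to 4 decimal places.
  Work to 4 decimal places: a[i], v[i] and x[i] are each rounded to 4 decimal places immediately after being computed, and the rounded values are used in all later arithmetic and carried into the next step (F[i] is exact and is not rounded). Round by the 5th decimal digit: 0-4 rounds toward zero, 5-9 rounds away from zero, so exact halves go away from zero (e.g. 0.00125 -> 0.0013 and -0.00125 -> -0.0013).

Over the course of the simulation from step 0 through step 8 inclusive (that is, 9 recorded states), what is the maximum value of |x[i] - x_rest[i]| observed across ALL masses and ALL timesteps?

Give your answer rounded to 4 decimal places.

Answer: 2.4844

Derivation:
Step 0: x=[1.0000 8.0000 10.0000 13.0000] v=[0.0000 0.0000 0.0000 0.0000]
Step 1: x=[2.5000 6.7500 10.2500 13.0000] v=[3.0000 -2.5000 0.5000 0.0000]
Step 2: x=[4.4375 5.3125 10.3125 13.0625] v=[3.8750 -2.8750 0.1250 0.1250]
Step 3: x=[5.4844 4.9063 9.8125 13.1875] v=[2.0938 -0.8125 -1.0000 0.2500]
Step 4: x=[5.0157 5.8712 8.9297 13.2188] v=[-0.9375 1.9297 -1.7656 0.0625]
Step 5: x=[3.5069 7.3868 8.3546 12.9278] v=[-3.0176 3.0312 -1.1503 -0.5821]
Step 6: x=[2.0914 8.1744 8.6808 12.2435] v=[-2.8311 1.5752 0.6524 -1.3687]
Step 7: x=[1.6738 7.5679 9.7711 11.4185] v=[-0.8353 -1.2131 2.1806 -1.6501]
Step 8: x=[2.3113 6.0386 10.7225 10.9316] v=[1.2749 -3.0586 1.9027 -0.9738]
Max displacement = 2.4844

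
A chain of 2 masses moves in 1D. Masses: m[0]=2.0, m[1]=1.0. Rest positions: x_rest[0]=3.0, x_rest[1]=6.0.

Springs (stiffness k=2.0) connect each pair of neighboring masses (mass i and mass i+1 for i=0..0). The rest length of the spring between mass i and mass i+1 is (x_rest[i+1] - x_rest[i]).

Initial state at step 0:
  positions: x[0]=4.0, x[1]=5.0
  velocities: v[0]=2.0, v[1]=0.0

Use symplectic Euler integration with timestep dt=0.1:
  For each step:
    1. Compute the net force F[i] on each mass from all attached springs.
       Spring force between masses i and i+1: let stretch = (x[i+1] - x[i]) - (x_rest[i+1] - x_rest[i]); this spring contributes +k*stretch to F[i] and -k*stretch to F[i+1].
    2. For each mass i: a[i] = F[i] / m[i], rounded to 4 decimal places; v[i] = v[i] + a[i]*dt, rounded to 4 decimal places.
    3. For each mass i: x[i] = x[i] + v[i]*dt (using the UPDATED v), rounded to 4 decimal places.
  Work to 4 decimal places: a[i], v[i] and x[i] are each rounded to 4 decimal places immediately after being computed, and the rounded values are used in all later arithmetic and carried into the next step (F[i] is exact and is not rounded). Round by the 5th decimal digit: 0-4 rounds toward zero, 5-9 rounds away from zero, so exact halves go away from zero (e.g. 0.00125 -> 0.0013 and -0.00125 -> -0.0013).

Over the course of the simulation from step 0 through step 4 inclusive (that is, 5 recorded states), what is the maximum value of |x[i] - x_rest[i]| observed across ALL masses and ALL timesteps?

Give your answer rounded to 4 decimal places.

Step 0: x=[4.0000 5.0000] v=[2.0000 0.0000]
Step 1: x=[4.1800 5.0400] v=[1.8000 0.4000]
Step 2: x=[4.3386 5.1228] v=[1.5860 0.8280]
Step 3: x=[4.4750 5.2499] v=[1.3644 1.2712]
Step 4: x=[4.5892 5.4215] v=[1.1419 1.7162]
Max displacement = 1.5892

Answer: 1.5892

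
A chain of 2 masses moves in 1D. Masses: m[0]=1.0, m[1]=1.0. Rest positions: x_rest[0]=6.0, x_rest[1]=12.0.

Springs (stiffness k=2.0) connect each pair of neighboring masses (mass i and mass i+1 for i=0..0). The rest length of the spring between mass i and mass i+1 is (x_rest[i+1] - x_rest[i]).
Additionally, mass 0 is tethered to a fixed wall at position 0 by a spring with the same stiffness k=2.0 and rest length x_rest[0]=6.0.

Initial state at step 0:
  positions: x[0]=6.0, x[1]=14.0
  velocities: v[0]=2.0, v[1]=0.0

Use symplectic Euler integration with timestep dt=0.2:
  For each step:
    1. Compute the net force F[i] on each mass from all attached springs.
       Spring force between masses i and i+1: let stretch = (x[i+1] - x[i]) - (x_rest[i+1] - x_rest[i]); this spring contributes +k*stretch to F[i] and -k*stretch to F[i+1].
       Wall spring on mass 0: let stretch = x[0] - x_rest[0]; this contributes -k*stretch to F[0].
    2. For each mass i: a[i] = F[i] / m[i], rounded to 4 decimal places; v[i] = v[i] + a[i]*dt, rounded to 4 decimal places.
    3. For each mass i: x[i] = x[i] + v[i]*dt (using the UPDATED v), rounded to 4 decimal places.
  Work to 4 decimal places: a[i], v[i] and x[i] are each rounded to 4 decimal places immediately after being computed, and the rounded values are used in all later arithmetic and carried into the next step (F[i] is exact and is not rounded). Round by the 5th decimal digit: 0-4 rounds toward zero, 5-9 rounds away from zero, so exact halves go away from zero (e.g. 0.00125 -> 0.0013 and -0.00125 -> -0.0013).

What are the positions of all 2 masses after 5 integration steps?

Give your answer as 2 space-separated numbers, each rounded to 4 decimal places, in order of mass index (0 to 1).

Answer: 8.2384 12.8535

Derivation:
Step 0: x=[6.0000 14.0000] v=[2.0000 0.0000]
Step 1: x=[6.5600 13.8400] v=[2.8000 -0.8000]
Step 2: x=[7.1776 13.5776] v=[3.0880 -1.3120]
Step 3: x=[7.7330 13.2832] v=[2.7770 -1.4720]
Step 4: x=[8.1138 13.0248] v=[1.9039 -1.2921]
Step 5: x=[8.2384 12.8535] v=[0.6228 -0.8565]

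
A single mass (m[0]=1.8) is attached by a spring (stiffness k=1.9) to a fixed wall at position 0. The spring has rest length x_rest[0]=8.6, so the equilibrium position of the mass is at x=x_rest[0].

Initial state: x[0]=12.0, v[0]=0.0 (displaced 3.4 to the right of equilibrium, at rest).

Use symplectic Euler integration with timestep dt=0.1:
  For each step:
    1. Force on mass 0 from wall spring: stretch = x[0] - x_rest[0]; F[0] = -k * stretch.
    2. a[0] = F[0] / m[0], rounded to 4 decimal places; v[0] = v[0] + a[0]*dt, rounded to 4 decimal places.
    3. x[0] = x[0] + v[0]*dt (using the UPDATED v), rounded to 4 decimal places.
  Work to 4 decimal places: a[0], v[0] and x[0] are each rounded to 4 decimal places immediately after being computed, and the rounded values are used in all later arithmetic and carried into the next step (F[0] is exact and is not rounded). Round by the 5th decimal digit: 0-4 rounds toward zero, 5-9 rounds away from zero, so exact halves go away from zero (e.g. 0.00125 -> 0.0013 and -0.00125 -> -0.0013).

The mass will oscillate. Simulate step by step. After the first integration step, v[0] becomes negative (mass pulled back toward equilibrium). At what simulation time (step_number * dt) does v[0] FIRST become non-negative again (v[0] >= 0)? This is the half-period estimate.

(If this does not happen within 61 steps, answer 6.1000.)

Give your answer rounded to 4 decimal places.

Step 0: x=[12.0000] v=[0.0000]
Step 1: x=[11.9641] v=[-0.3589]
Step 2: x=[11.8927] v=[-0.7140]
Step 3: x=[11.7865] v=[-1.0616]
Step 4: x=[11.6467] v=[-1.3980]
Step 5: x=[11.4747] v=[-1.7196]
Step 6: x=[11.2724] v=[-2.0230]
Step 7: x=[11.0419] v=[-2.3051]
Step 8: x=[10.7856] v=[-2.5629]
Step 9: x=[10.5062] v=[-2.7936]
Step 10: x=[10.2067] v=[-2.9948]
Step 11: x=[9.8903] v=[-3.1644]
Step 12: x=[9.5602] v=[-3.3006]
Step 13: x=[9.2200] v=[-3.4020]
Step 14: x=[8.8733] v=[-3.4674]
Step 15: x=[8.5237] v=[-3.4963]
Step 16: x=[8.1749] v=[-3.4883]
Step 17: x=[7.8306] v=[-3.4434]
Step 18: x=[7.4944] v=[-3.3622]
Step 19: x=[7.1699] v=[-3.2455]
Step 20: x=[6.8605] v=[-3.0945]
Step 21: x=[6.5694] v=[-2.9109]
Step 22: x=[6.2997] v=[-2.6966]
Step 23: x=[6.0543] v=[-2.4538]
Step 24: x=[5.8358] v=[-2.1851]
Step 25: x=[5.6465] v=[-1.8933]
Step 26: x=[5.4884] v=[-1.5815]
Step 27: x=[5.3631] v=[-1.2531]
Step 28: x=[5.2720] v=[-0.9114]
Step 29: x=[5.2160] v=[-0.5601]
Step 30: x=[5.1957] v=[-0.2029]
Step 31: x=[5.2113] v=[0.1564]
First v>=0 after going negative at step 31, time=3.1000

Answer: 3.1000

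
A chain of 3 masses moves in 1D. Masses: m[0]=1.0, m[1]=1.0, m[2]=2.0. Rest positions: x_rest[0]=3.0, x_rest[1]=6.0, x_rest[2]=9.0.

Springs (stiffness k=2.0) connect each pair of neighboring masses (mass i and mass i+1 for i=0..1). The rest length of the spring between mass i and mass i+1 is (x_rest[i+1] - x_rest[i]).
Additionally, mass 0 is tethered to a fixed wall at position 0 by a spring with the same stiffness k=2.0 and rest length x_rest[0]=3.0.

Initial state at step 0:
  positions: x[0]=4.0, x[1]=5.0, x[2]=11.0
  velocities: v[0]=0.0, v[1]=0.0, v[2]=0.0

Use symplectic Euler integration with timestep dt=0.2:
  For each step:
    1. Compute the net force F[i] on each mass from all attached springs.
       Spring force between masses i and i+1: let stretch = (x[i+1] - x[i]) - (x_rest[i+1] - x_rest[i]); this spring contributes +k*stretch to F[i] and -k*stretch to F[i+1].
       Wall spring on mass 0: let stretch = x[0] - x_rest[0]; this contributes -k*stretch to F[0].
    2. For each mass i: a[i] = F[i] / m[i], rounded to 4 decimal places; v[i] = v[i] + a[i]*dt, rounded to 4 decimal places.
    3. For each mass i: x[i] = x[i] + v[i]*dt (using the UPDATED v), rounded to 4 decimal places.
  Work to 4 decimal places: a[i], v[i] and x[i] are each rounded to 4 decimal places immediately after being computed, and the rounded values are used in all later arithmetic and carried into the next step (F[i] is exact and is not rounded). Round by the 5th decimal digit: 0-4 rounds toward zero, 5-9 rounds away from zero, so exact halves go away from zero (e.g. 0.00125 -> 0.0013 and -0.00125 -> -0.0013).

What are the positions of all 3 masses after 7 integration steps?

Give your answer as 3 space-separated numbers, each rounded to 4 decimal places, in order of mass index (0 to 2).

Answer: 2.9366 8.3498 9.4665

Derivation:
Step 0: x=[4.0000 5.0000 11.0000] v=[0.0000 0.0000 0.0000]
Step 1: x=[3.7600 5.4000 10.8800] v=[-1.2000 2.0000 -0.6000]
Step 2: x=[3.3504 6.1072 10.6608] v=[-2.0480 3.5360 -1.0960]
Step 3: x=[2.8933 6.9581 10.3795] v=[-2.2854 4.2547 -1.4067]
Step 4: x=[2.5299 7.7576 10.0813] v=[-1.8168 3.9973 -1.4910]
Step 5: x=[2.3824 8.3247 9.8102] v=[-0.7377 2.8357 -1.3557]
Step 6: x=[2.5197 8.5353 9.5996] v=[0.6863 1.0530 -1.0528]
Step 7: x=[2.9366 8.3498 9.4665] v=[2.0847 -0.9275 -0.6657]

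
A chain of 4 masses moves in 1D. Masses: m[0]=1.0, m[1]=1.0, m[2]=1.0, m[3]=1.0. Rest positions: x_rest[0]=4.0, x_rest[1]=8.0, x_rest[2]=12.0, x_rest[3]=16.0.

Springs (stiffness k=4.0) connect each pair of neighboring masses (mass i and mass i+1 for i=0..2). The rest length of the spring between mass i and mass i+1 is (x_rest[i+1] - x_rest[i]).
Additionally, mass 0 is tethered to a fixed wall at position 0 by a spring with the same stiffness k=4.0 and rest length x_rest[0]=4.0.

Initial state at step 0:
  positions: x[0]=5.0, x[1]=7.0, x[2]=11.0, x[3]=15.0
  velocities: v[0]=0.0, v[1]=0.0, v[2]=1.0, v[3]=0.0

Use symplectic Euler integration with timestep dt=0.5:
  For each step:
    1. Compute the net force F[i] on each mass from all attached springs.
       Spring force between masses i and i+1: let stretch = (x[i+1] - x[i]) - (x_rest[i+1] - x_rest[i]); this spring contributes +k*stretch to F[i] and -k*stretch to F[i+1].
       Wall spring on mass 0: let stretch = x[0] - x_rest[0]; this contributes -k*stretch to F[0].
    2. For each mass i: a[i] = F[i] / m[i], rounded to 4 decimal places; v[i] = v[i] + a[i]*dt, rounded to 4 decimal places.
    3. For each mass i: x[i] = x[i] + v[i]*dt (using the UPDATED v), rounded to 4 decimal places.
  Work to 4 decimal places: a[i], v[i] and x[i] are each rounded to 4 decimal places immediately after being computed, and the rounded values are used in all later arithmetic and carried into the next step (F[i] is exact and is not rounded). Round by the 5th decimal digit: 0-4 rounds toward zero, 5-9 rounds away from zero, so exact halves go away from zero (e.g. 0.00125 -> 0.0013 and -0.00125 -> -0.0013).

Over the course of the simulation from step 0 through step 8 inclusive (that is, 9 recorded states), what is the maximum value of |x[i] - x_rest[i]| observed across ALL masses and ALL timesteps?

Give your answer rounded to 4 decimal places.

Step 0: x=[5.0000 7.0000 11.0000 15.0000] v=[0.0000 0.0000 1.0000 0.0000]
Step 1: x=[2.0000 9.0000 11.5000 15.0000] v=[-6.0000 4.0000 1.0000 0.0000]
Step 2: x=[4.0000 6.5000 13.0000 15.5000] v=[4.0000 -5.0000 3.0000 1.0000]
Step 3: x=[4.5000 8.0000 10.5000 17.5000] v=[1.0000 3.0000 -5.0000 4.0000]
Step 4: x=[4.0000 8.5000 12.5000 16.5000] v=[-1.0000 1.0000 4.0000 -2.0000]
Step 5: x=[4.0000 8.5000 14.5000 15.5000] v=[0.0000 0.0000 4.0000 -2.0000]
Step 6: x=[4.5000 10.0000 11.5000 17.5000] v=[1.0000 3.0000 -6.0000 4.0000]
Step 7: x=[6.0000 7.5000 13.0000 17.5000] v=[3.0000 -5.0000 3.0000 0.0000]
Step 8: x=[3.0000 9.0000 13.5000 17.0000] v=[-6.0000 3.0000 1.0000 -1.0000]
Max displacement = 2.5000

Answer: 2.5000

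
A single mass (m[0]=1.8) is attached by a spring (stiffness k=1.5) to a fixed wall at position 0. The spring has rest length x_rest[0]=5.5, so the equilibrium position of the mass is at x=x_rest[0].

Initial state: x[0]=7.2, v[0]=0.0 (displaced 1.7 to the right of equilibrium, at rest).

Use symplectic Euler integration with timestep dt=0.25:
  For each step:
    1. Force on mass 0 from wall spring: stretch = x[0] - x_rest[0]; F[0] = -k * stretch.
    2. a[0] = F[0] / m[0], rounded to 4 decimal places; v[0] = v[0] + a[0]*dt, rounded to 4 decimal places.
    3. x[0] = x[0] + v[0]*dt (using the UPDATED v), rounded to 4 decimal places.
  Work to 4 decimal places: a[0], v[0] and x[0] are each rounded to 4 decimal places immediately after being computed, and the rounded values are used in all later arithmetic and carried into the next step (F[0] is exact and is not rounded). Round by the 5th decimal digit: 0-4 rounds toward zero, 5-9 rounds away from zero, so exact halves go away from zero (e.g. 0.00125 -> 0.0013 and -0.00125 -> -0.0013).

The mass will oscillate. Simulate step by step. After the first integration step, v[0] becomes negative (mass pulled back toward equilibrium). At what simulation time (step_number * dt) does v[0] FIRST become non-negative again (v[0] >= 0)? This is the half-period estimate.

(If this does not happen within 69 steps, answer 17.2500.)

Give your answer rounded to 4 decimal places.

Step 0: x=[7.2000] v=[0.0000]
Step 1: x=[7.1115] v=[-0.3542]
Step 2: x=[6.9390] v=[-0.6899]
Step 3: x=[6.6916] v=[-0.9897]
Step 4: x=[6.3821] v=[-1.2380]
Step 5: x=[6.0267] v=[-1.4218]
Step 6: x=[5.6438] v=[-1.5315]
Step 7: x=[5.2534] v=[-1.5615]
Step 8: x=[4.8759] v=[-1.5101]
Step 9: x=[4.5309] v=[-1.3801]
Step 10: x=[4.2364] v=[-1.1782]
Step 11: x=[4.0077] v=[-0.9150]
Step 12: x=[3.8567] v=[-0.6041]
Step 13: x=[3.7913] v=[-0.2618]
Step 14: x=[3.8149] v=[0.0942]
First v>=0 after going negative at step 14, time=3.5000

Answer: 3.5000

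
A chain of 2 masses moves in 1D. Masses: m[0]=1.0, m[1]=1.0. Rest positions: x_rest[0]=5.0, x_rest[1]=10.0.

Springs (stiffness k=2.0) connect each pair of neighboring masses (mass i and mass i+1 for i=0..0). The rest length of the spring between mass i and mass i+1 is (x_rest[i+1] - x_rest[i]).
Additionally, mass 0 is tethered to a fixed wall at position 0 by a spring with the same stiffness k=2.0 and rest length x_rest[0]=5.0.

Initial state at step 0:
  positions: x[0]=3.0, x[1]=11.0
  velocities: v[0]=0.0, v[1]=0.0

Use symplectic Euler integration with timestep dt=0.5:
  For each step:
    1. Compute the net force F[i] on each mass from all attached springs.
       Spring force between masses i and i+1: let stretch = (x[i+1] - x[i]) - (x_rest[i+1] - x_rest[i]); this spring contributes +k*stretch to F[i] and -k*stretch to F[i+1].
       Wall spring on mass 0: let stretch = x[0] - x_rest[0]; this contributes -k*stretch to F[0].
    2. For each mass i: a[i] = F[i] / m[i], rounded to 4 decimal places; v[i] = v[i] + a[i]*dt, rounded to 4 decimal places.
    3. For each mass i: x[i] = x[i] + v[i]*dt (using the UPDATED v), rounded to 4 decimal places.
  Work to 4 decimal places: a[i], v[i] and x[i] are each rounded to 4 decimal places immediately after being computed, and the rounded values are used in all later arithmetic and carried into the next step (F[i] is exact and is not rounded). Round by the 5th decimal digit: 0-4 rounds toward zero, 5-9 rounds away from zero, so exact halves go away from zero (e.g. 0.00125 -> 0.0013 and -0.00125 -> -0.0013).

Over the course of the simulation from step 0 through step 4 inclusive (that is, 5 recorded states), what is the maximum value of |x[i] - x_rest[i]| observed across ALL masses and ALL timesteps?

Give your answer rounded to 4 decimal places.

Step 0: x=[3.0000 11.0000] v=[0.0000 0.0000]
Step 1: x=[5.5000 9.5000] v=[5.0000 -3.0000]
Step 2: x=[7.2500 8.5000] v=[3.5000 -2.0000]
Step 3: x=[6.0000 9.3750] v=[-2.5000 1.7500]
Step 4: x=[3.4375 11.0625] v=[-5.1250 3.3750]
Max displacement = 2.2500

Answer: 2.2500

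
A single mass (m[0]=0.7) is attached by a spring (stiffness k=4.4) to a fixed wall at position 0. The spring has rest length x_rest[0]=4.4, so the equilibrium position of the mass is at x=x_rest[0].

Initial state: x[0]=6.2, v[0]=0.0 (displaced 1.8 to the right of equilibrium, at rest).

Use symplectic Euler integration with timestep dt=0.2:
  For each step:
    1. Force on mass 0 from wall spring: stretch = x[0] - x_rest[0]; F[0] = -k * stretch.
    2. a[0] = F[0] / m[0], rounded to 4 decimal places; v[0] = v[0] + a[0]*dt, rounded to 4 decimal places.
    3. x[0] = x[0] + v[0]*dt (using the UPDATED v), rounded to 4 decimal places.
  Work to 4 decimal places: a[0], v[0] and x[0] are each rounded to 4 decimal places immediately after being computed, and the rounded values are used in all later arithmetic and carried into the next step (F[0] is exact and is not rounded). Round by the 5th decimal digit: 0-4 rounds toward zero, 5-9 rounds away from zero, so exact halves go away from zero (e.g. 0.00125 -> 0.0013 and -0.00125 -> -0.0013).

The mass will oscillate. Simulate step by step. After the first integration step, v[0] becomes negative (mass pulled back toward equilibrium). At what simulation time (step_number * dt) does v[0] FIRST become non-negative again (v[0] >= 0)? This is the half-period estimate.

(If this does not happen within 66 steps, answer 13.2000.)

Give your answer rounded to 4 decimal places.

Step 0: x=[6.2000] v=[0.0000]
Step 1: x=[5.7474] v=[-2.2629]
Step 2: x=[4.9560] v=[-3.9568]
Step 3: x=[4.0248] v=[-4.6558]
Step 4: x=[3.1880] v=[-4.1841]
Step 5: x=[2.6559] v=[-2.6604]
Step 6: x=[2.5623] v=[-0.4678]
Step 7: x=[2.9308] v=[1.8425]
First v>=0 after going negative at step 7, time=1.4000

Answer: 1.4000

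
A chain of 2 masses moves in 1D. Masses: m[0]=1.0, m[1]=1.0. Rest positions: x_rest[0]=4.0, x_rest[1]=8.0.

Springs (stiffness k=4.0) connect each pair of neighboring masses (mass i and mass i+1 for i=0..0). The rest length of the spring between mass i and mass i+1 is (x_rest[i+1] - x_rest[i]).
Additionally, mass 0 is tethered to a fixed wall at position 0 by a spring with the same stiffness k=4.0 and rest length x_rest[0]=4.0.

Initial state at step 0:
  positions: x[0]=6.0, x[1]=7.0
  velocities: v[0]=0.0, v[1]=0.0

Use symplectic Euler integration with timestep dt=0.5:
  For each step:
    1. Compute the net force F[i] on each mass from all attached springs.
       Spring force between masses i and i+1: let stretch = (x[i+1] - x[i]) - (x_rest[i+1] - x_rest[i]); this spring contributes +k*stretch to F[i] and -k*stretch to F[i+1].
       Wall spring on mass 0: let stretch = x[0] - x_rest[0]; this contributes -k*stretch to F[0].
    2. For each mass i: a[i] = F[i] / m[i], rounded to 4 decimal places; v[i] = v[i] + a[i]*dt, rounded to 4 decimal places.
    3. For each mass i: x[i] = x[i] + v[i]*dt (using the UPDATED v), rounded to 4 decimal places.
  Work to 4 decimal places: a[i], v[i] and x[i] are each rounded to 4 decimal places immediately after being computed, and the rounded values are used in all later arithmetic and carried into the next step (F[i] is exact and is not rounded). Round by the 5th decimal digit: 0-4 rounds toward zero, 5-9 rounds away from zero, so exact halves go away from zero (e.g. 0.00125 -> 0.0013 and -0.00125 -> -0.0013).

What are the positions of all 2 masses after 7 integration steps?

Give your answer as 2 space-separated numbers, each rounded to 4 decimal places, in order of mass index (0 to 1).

Answer: 4.0000 8.0000

Derivation:
Step 0: x=[6.0000 7.0000] v=[0.0000 0.0000]
Step 1: x=[1.0000 10.0000] v=[-10.0000 6.0000]
Step 2: x=[4.0000 8.0000] v=[6.0000 -4.0000]
Step 3: x=[7.0000 6.0000] v=[6.0000 -4.0000]
Step 4: x=[2.0000 9.0000] v=[-10.0000 6.0000]
Step 5: x=[2.0000 9.0000] v=[0.0000 0.0000]
Step 6: x=[7.0000 6.0000] v=[10.0000 -6.0000]
Step 7: x=[4.0000 8.0000] v=[-6.0000 4.0000]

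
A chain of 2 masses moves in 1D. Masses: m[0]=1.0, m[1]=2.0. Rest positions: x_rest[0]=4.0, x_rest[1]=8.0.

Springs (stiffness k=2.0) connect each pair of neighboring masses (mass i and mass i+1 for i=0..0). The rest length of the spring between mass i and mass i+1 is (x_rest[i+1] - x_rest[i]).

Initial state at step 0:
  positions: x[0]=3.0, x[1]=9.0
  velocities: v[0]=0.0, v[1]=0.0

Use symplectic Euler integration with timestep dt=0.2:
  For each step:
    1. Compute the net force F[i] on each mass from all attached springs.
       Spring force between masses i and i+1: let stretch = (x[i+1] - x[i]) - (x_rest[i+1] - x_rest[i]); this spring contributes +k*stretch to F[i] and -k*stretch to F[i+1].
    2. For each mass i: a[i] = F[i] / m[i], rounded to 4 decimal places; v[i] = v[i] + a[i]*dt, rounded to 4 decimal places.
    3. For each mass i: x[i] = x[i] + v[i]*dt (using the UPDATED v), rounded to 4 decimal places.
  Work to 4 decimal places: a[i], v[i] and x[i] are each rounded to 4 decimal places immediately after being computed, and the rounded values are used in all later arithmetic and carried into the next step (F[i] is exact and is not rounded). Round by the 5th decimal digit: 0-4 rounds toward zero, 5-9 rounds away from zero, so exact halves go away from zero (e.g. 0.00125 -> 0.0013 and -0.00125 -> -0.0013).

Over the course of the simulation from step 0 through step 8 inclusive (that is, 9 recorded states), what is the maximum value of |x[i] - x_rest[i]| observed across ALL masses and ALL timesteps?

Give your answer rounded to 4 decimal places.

Step 0: x=[3.0000 9.0000] v=[0.0000 0.0000]
Step 1: x=[3.1600 8.9200] v=[0.8000 -0.4000]
Step 2: x=[3.4608 8.7696] v=[1.5040 -0.7520]
Step 3: x=[3.8663 8.5668] v=[2.0275 -1.0138]
Step 4: x=[4.3278 8.3360] v=[2.3077 -1.1539]
Step 5: x=[4.7900 8.1049] v=[2.3110 -1.1555]
Step 6: x=[5.1974 7.9012] v=[2.0370 -1.0185]
Step 7: x=[5.5011 7.7493] v=[1.5185 -0.7593]
Step 8: x=[5.6647 7.6675] v=[0.8178 -0.4089]
Max displacement = 1.6647

Answer: 1.6647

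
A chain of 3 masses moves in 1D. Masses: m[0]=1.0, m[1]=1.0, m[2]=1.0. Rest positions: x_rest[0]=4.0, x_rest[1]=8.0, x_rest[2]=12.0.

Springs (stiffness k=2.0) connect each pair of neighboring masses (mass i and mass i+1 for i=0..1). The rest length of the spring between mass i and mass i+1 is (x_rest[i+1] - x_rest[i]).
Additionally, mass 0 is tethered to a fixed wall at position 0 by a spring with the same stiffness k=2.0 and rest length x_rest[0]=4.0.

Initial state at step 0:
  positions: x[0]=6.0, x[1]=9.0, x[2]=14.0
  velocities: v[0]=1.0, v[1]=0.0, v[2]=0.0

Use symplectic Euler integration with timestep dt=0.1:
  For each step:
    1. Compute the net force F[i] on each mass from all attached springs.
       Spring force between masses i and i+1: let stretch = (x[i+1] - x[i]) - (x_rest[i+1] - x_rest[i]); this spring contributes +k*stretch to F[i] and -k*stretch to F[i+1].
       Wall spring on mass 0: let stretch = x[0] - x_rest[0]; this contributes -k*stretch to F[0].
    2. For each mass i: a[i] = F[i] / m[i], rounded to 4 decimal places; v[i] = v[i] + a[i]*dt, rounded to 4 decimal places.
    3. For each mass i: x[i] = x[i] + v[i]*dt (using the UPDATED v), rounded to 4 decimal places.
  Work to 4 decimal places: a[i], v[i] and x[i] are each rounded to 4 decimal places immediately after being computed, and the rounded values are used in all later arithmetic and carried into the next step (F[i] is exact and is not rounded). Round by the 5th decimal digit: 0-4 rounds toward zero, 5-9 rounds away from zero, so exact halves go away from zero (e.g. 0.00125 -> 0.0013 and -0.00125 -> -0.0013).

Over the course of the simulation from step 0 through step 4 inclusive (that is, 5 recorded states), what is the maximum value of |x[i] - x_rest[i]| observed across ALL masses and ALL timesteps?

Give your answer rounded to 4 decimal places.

Step 0: x=[6.0000 9.0000 14.0000] v=[1.0000 0.0000 0.0000]
Step 1: x=[6.0400 9.0400 13.9800] v=[0.4000 0.4000 -0.2000]
Step 2: x=[6.0192 9.1188 13.9412] v=[-0.2080 0.7880 -0.3880]
Step 3: x=[5.9400 9.2321 13.8860] v=[-0.7919 1.1326 -0.5525]
Step 4: x=[5.8079 9.3726 13.8177] v=[-1.3215 1.4050 -0.6833]
Max displacement = 2.0400

Answer: 2.0400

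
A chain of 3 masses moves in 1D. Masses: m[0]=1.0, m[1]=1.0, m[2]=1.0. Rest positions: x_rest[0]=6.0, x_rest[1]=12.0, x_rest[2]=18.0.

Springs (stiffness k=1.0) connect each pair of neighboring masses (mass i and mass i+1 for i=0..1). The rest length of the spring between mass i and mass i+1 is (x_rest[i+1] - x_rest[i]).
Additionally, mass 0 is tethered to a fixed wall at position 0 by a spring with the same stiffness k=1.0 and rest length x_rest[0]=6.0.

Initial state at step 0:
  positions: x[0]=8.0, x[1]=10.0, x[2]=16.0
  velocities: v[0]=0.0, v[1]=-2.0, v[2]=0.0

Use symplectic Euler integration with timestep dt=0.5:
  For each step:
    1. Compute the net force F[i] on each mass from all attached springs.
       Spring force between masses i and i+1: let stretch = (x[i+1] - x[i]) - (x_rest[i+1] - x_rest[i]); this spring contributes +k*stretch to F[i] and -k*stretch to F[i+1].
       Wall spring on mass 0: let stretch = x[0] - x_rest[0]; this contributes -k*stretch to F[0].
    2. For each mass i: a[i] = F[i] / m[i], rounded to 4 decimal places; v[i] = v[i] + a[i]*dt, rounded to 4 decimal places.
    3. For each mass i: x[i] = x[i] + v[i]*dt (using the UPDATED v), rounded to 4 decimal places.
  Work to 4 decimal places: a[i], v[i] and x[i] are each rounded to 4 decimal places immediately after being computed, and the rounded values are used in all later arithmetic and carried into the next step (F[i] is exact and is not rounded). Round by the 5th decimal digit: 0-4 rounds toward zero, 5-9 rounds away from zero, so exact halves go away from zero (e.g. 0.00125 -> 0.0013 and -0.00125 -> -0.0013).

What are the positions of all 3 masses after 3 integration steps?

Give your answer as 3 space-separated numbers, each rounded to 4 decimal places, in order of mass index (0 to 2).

Step 0: x=[8.0000 10.0000 16.0000] v=[0.0000 -2.0000 0.0000]
Step 1: x=[6.5000 10.0000 16.0000] v=[-3.0000 0.0000 0.0000]
Step 2: x=[4.2500 10.6250 16.0000] v=[-4.5000 1.2500 0.0000]
Step 3: x=[2.5313 11.0000 16.1563] v=[-3.4375 0.7500 0.3125]

Answer: 2.5313 11.0000 16.1563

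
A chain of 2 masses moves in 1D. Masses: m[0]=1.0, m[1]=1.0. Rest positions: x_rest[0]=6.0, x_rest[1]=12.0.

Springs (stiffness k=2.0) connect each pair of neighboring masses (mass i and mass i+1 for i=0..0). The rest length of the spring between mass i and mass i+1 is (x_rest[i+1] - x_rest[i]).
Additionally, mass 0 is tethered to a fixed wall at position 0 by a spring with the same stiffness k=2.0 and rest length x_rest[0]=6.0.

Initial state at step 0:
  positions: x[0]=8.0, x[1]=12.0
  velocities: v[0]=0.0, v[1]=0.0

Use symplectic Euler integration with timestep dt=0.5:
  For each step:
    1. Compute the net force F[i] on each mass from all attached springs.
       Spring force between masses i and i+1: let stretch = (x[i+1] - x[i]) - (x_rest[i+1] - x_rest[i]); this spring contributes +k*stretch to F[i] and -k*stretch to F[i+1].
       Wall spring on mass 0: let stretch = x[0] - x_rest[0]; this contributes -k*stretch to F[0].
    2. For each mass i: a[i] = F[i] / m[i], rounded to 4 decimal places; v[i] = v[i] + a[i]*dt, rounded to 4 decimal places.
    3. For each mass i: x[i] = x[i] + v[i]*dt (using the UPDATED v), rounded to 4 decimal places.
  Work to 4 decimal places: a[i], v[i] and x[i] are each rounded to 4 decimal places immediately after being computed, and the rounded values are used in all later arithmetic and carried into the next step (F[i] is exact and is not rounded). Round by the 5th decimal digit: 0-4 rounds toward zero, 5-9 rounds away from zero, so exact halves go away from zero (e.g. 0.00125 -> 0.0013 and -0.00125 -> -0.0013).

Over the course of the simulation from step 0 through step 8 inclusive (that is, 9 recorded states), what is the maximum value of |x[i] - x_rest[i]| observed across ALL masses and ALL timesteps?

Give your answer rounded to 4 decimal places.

Step 0: x=[8.0000 12.0000] v=[0.0000 0.0000]
Step 1: x=[6.0000 13.0000] v=[-4.0000 2.0000]
Step 2: x=[4.5000 13.5000] v=[-3.0000 1.0000]
Step 3: x=[5.2500 12.5000] v=[1.5000 -2.0000]
Step 4: x=[7.0000 10.8750] v=[3.5000 -3.2500]
Step 5: x=[7.1875 10.3125] v=[0.3750 -1.1250]
Step 6: x=[5.3438 11.1875] v=[-3.6875 1.7500]
Step 7: x=[3.7500 12.1407] v=[-3.1876 1.9063]
Step 8: x=[4.4766 11.8985] v=[1.4531 -0.4844]
Max displacement = 2.2500

Answer: 2.2500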